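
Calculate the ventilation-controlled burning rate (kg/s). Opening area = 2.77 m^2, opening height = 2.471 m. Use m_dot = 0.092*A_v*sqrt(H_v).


sqrt(H_v) = 1.5719
m_dot = 0.092 * 2.77 * 1.5719 = 0.40059 kg/s

0.40059 kg/s


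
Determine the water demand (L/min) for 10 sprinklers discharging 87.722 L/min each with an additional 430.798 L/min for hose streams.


Sprinkler demand = 10 * 87.722 = 877.22 L/min
Total = 877.22 + 430.798 = 1308.018 L/min

1308.018 L/min


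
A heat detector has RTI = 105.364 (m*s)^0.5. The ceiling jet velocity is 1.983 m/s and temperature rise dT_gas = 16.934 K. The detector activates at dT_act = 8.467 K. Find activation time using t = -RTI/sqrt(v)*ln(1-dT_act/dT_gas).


dT_act/dT_gas = 0.5
ln(1 - 0.5) = -0.69315
t = -105.364 / sqrt(1.983) * -0.69315 = 51.863 s

51.863 s


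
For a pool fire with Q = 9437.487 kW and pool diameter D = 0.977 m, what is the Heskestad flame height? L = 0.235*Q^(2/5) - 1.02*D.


Q^(2/5) = 38.899
0.235 * Q^(2/5) = 9.1414
1.02 * D = 0.99654
L = 8.1448 m

8.1448 m


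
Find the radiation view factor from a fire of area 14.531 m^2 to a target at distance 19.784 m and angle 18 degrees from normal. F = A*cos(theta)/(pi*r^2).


cos(18 deg) = 0.95106
pi*r^2 = 1229.6
F = 14.531 * 0.95106 / 1229.6 = 0.011239

0.011239


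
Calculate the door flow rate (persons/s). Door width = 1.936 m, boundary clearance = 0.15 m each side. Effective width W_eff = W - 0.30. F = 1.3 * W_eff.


W_eff = 1.936 - 0.30 = 1.636 m
F = 1.3 * 1.636 = 2.1268 persons/s

2.1268 persons/s


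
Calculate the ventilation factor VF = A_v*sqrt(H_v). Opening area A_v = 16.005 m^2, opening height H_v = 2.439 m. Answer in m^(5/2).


sqrt(H_v) = 1.5617
VF = 16.005 * 1.5617 = 24.995 m^(5/2)

24.995 m^(5/2)


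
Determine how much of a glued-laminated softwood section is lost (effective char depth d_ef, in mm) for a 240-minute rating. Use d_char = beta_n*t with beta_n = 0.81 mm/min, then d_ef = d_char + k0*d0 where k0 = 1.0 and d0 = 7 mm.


d_char = 0.81 * 240 = 194.4 mm
d_ef = 194.4 + 1.0*7 = 201.4 mm

201.4 mm


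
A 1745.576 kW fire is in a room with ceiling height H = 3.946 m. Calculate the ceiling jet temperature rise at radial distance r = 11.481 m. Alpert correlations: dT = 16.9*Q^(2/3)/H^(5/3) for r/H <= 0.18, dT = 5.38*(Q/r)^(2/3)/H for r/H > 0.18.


r/H = 11.481 / 3.946 = 2.9095
r/H > 0.18, so dT = 5.38*(Q/r)^(2/3)/H
Q/r = 152.04
(Q/r)^(2/3) = 28.487
dT = 5.38 * 28.487 / 3.946 = 38.839 K

38.839 K


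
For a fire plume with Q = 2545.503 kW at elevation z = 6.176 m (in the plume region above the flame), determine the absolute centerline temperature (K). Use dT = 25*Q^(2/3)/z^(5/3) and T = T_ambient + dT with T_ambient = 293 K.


Q^(2/3) = 186.43
z^(5/3) = 20.790
dT = 25 * 186.43 / 20.790 = 224.19 K
T = 293 + 224.19 = 517.19 K

517.19 K


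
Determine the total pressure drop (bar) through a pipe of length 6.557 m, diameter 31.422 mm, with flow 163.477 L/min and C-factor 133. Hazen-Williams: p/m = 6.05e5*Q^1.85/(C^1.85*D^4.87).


Q^1.85 = 12442
C^1.85 = 8494.3
D^4.87 = 1.9567e+07
p/m = 0.045289 bar/m
p_total = 0.045289 * 6.557 = 0.29696 bar

0.29696 bar


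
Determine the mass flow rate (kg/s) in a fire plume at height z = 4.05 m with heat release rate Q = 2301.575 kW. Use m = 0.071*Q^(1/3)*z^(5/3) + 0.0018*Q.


Q^(1/3) = 13.203
z^(5/3) = 10.290
First term = 0.071 * 13.203 * 10.290 = 9.6462
Second term = 0.0018 * 2301.575 = 4.1428
m = 13.789 kg/s

13.789 kg/s


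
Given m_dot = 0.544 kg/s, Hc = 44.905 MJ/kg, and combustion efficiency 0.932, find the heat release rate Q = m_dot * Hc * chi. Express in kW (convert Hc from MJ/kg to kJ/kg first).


Hc = 44.905 MJ/kg = 44.905 * 1000 kJ/kg = 44905 kJ/kg
Q = 0.544 kg/s * 44905 kJ/kg * 0.932 = 22767 kW

22767 kW


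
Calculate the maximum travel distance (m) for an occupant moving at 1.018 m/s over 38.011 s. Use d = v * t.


d = 1.018 * 38.011 = 38.695 m

38.695 m


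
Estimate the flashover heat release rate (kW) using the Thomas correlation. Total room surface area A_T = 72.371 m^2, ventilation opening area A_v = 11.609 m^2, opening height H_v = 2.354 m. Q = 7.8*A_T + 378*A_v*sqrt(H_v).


7.8*A_T = 564.49
sqrt(H_v) = 1.5343
378*A_v*sqrt(H_v) = 6732.7
Q = 564.49 + 6732.7 = 7297.2 kW

7297.2 kW


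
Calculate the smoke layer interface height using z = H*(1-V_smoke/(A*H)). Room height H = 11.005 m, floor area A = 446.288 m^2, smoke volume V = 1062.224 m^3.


V/(A*H) = 0.21628
1 - 0.21628 = 0.78372
z = 11.005 * 0.78372 = 8.6249 m

8.6249 m


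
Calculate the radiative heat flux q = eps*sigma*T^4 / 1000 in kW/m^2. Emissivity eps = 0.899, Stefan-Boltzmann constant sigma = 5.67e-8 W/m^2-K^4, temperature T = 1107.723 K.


T^4 = 1.5057e+12
q = 0.899 * 5.67e-8 * 1.5057e+12 / 1000 = 76.748 kW/m^2

76.748 kW/m^2


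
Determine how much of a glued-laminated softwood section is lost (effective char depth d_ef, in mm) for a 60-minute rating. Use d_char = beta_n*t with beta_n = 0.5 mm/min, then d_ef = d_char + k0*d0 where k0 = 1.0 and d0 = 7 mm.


d_char = 0.5 * 60 = 30 mm
d_ef = 30 + 1.0*7 = 37 mm

37 mm


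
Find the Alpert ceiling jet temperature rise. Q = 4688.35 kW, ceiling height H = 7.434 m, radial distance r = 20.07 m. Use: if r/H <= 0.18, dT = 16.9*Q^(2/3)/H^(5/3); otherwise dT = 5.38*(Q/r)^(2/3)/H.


r/H = 20.07 / 7.434 = 2.6998
r/H > 0.18, so dT = 5.38*(Q/r)^(2/3)/H
Q/r = 233.60
(Q/r)^(2/3) = 37.930
dT = 5.38 * 37.930 / 7.434 = 27.450 K

27.450 K


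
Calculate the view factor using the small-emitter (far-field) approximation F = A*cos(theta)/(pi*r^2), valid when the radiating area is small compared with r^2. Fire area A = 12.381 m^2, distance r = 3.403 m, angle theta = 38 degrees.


cos(38 deg) = 0.78801
pi*r^2 = 36.381
F = 12.381 * 0.78801 / 36.381 = 0.26817

0.26817


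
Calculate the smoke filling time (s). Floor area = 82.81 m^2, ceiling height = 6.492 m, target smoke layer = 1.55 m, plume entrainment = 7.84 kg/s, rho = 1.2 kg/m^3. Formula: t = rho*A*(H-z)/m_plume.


H - z = 4.942 m
t = 1.2 * 82.81 * 4.942 / 7.84 = 62.640 s

62.640 s


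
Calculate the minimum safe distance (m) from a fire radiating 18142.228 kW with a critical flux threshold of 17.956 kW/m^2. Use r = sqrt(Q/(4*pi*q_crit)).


4*pi*q_crit = 225.64
Q/(4*pi*q_crit) = 80.403
r = sqrt(80.403) = 8.9668 m

8.9668 m


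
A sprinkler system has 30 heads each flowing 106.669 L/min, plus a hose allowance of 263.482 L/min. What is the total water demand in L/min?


Sprinkler demand = 30 * 106.669 = 3200.07 L/min
Total = 3200.07 + 263.482 = 3463.552 L/min

3463.552 L/min


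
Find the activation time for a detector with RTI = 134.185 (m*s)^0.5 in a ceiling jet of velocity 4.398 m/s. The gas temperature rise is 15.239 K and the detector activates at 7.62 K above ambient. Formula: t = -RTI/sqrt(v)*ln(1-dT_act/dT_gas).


dT_act/dT_gas = 0.50003
ln(1 - 0.50003) = -0.69321
t = -134.185 / sqrt(4.398) * -0.69321 = 44.355 s

44.355 s


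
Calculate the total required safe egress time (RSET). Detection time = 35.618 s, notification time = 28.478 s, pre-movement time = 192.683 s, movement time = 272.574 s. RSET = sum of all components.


Total = 35.618 + 28.478 + 192.683 + 272.574 = 529.353 s

529.353 s


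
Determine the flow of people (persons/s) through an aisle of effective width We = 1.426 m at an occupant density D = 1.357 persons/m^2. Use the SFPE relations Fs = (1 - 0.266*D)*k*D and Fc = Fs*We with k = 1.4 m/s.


1 - 0.266*D = 1 - 0.266*1.357 = 0.63904
Fs = 0.63904 * 1.4 * 1.357 = 1.2140 persons/(s*m)
Fc = 1.2140 * 1.426 = 1.7312 persons/s

1.7312 persons/s


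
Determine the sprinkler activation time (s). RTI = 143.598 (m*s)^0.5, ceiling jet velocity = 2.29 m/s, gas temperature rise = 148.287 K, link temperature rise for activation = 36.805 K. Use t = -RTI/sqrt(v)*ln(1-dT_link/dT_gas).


dT_link/dT_gas = 0.24820
ln(1 - 0.24820) = -0.28529
t = -143.598 / sqrt(2.29) * -0.28529 = 27.071 s

27.071 s


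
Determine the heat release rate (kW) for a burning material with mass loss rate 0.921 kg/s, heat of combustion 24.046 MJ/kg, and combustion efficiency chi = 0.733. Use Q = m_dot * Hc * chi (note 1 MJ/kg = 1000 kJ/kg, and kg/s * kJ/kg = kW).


Hc = 24.046 MJ/kg = 24.046 * 1000 kJ/kg = 24046 kJ/kg
Q = 0.921 kg/s * 24046 kJ/kg * 0.733 = 16233 kW

16233 kW


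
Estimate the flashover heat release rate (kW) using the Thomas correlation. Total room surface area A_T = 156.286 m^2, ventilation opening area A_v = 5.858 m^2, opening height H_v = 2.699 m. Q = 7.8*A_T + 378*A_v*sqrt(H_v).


7.8*A_T = 1219.0
sqrt(H_v) = 1.6429
378*A_v*sqrt(H_v) = 3637.8
Q = 1219.0 + 3637.8 = 4856.9 kW

4856.9 kW


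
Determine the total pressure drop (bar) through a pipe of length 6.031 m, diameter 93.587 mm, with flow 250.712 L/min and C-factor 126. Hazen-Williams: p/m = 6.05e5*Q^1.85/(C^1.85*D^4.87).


Q^1.85 = 27446
C^1.85 = 7685.7
D^4.87 = 3.9794e+09
p/m = 0.00054291 bar/m
p_total = 0.00054291 * 6.031 = 0.0032743 bar

0.0032743 bar


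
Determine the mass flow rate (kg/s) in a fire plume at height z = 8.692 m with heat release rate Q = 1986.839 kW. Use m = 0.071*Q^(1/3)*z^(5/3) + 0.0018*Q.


Q^(1/3) = 12.572
z^(5/3) = 36.745
First term = 0.071 * 12.572 * 36.745 = 32.798
Second term = 0.0018 * 1986.839 = 3.5763
m = 36.374 kg/s

36.374 kg/s


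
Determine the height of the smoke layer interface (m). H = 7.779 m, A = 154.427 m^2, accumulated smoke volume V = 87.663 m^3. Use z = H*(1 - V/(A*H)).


V/(A*H) = 0.072974
1 - 0.072974 = 0.92703
z = 7.779 * 0.92703 = 7.2113 m

7.2113 m


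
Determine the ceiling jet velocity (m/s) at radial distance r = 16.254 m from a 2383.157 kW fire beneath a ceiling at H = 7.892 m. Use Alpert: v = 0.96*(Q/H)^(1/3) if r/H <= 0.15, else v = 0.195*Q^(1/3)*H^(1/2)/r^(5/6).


r/H = 16.254 / 7.892 = 2.0596
r/H > 0.15, so v = 0.195*Q^(1/3)*H^(1/2)/r^(5/6)
Q^(1/3) = 13.357
H^(1/2) = 2.8093
r^(5/6) = 10.213
v = 0.195 * 13.357 * 2.8093 / 10.213 = 0.71649 m/s

0.71649 m/s


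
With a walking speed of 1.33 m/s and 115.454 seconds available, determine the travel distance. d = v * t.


d = 1.33 * 115.454 = 153.55 m

153.55 m


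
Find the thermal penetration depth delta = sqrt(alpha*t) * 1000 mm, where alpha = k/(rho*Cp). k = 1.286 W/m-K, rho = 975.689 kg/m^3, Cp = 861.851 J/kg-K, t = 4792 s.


alpha = 1.286 / (975.689 * 861.851) = 1.5293e-06 m^2/s
alpha * t = 0.0073285
delta = sqrt(0.0073285) * 1000 = 85.607 mm

85.607 mm


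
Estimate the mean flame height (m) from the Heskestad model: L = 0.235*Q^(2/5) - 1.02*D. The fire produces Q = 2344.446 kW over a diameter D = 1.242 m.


Q^(2/5) = 22.285
0.235 * Q^(2/5) = 5.2370
1.02 * D = 1.2668
L = 3.9702 m

3.9702 m


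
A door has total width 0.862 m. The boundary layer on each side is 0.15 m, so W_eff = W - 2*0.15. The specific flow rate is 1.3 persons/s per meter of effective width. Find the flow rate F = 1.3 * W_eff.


W_eff = 0.862 - 0.30 = 0.562 m
F = 1.3 * 0.562 = 0.73060 persons/s

0.73060 persons/s


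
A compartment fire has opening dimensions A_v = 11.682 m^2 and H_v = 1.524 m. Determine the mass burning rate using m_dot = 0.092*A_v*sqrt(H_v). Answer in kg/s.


sqrt(H_v) = 1.2345
m_dot = 0.092 * 11.682 * 1.2345 = 1.3268 kg/s

1.3268 kg/s


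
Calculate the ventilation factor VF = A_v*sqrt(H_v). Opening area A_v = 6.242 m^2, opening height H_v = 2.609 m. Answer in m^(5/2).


sqrt(H_v) = 1.6152
VF = 6.242 * 1.6152 = 10.082 m^(5/2)

10.082 m^(5/2)


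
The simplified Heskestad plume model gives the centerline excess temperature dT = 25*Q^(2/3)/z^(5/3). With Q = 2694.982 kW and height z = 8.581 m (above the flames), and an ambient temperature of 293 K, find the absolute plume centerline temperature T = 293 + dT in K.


Q^(2/3) = 193.66
z^(5/3) = 35.966
dT = 25 * 193.66 / 35.966 = 134.61 K
T = 293 + 134.61 = 427.61 K

427.61 K


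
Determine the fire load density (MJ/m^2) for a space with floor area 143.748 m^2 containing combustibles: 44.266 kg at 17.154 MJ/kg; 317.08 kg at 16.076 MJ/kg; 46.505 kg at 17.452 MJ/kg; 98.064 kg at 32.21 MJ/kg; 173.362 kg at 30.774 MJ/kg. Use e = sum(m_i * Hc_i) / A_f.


Total energy = 44.266*17.154 + 317.08*16.076 + 46.505*17.452 + 98.064*32.21 + 173.362*30.774
= 759.3390 + 5097.378 + 811.6053 + 3158.641 + 5335.042
= 15162.01 MJ
e = 15162.01 / 143.748 = 105.48 MJ/m^2

105.48 MJ/m^2


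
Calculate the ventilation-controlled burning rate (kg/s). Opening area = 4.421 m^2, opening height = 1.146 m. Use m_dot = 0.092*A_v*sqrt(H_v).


sqrt(H_v) = 1.0705
m_dot = 0.092 * 4.421 * 1.0705 = 0.43541 kg/s

0.43541 kg/s


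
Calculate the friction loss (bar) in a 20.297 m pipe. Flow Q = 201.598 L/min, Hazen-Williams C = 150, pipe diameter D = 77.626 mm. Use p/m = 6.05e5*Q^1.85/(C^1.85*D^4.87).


Q^1.85 = 18336
C^1.85 = 10611
D^4.87 = 1.6008e+09
p/m = 0.00065306 bar/m
p_total = 0.00065306 * 20.297 = 0.013255 bar

0.013255 bar


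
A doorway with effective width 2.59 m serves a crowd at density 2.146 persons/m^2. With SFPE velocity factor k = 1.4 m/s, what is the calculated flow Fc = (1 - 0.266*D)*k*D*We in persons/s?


1 - 0.266*D = 1 - 0.266*2.146 = 0.42916
Fs = 0.42916 * 1.4 * 2.146 = 1.2894 persons/(s*m)
Fc = 1.2894 * 2.59 = 3.3395 persons/s

3.3395 persons/s


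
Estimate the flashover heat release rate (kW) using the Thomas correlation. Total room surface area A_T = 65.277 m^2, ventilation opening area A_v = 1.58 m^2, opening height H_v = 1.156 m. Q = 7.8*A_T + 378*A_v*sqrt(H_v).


7.8*A_T = 509.16
sqrt(H_v) = 1.0752
378*A_v*sqrt(H_v) = 642.14
Q = 509.16 + 642.14 = 1151.3 kW

1151.3 kW


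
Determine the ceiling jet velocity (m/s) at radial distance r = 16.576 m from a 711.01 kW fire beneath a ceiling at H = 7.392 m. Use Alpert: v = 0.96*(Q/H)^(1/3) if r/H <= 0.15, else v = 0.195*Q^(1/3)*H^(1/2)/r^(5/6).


r/H = 16.576 / 7.392 = 2.2424
r/H > 0.15, so v = 0.195*Q^(1/3)*H^(1/2)/r^(5/6)
Q^(1/3) = 8.9253
H^(1/2) = 2.7188
r^(5/6) = 10.381
v = 0.195 * 8.9253 * 2.7188 / 10.381 = 0.45584 m/s

0.45584 m/s


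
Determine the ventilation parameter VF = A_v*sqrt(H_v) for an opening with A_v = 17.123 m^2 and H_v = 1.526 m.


sqrt(H_v) = 1.2353
VF = 17.123 * 1.2353 = 21.152 m^(5/2)

21.152 m^(5/2)


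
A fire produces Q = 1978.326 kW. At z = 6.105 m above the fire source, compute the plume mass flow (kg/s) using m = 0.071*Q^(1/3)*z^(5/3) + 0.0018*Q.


Q^(1/3) = 12.554
z^(5/3) = 20.393
First term = 0.071 * 12.554 * 20.393 = 18.176
Second term = 0.0018 * 1978.326 = 3.5610
m = 21.737 kg/s

21.737 kg/s


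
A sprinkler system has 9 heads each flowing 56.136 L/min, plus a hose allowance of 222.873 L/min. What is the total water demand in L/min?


Sprinkler demand = 9 * 56.136 = 505.224 L/min
Total = 505.224 + 222.873 = 728.097 L/min

728.097 L/min


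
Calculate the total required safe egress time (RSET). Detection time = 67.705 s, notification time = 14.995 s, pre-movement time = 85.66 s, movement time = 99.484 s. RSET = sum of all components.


Total = 67.705 + 14.995 + 85.66 + 99.484 = 267.844 s

267.844 s


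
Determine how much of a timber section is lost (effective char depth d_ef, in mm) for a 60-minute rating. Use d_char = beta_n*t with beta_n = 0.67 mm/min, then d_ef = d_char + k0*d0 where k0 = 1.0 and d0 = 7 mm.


d_char = 0.67 * 60 = 40.2 mm
d_ef = 40.2 + 1.0*7 = 47.2 mm

47.2 mm


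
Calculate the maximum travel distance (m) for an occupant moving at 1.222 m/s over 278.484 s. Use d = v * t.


d = 1.222 * 278.484 = 340.31 m

340.31 m


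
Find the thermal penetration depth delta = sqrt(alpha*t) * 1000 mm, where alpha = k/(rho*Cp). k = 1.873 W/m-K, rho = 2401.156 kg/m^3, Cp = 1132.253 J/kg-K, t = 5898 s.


alpha = 1.873 / (2401.156 * 1132.253) = 6.8893e-07 m^2/s
alpha * t = 0.0040633
delta = sqrt(0.0040633) * 1000 = 63.744 mm

63.744 mm


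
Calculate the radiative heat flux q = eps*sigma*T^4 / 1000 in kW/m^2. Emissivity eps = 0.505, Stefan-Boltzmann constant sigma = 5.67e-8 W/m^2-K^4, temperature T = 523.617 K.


T^4 = 7.5172e+10
q = 0.505 * 5.67e-8 * 7.5172e+10 / 1000 = 2.1524 kW/m^2

2.1524 kW/m^2


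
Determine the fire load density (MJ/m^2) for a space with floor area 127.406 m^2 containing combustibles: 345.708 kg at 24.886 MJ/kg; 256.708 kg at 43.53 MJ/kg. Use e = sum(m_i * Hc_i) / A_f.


Total energy = 345.708*24.886 + 256.708*43.53
= 8603.289 + 11174.50
= 19777.79 MJ
e = 19777.79 / 127.406 = 155.23 MJ/m^2

155.23 MJ/m^2


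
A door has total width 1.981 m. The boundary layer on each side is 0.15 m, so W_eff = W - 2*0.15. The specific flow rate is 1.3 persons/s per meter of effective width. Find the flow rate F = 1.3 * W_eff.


W_eff = 1.981 - 0.30 = 1.681 m
F = 1.3 * 1.681 = 2.1853 persons/s

2.1853 persons/s


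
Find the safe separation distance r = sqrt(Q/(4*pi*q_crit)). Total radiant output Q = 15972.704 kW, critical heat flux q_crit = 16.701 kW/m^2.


4*pi*q_crit = 209.87
Q/(4*pi*q_crit) = 76.107
r = sqrt(76.107) = 8.7239 m

8.7239 m


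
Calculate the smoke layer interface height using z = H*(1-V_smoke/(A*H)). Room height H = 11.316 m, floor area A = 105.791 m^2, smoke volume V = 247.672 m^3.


V/(A*H) = 0.20689
1 - 0.20689 = 0.79311
z = 11.316 * 0.79311 = 8.9749 m

8.9749 m


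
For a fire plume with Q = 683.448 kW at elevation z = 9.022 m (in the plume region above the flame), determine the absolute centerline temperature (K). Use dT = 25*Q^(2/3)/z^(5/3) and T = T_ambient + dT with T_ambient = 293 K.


Q^(2/3) = 77.590
z^(5/3) = 39.100
dT = 25 * 77.590 / 39.100 = 49.610 K
T = 293 + 49.610 = 342.61 K

342.61 K


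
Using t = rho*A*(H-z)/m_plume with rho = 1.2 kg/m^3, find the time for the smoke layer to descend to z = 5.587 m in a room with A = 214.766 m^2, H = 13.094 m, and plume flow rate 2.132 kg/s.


H - z = 7.507 m
t = 1.2 * 214.766 * 7.507 / 2.132 = 907.46 s

907.46 s


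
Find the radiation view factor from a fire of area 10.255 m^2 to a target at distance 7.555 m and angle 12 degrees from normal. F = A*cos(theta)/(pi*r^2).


cos(12 deg) = 0.97815
pi*r^2 = 179.32
F = 10.255 * 0.97815 / 179.32 = 0.055940

0.055940


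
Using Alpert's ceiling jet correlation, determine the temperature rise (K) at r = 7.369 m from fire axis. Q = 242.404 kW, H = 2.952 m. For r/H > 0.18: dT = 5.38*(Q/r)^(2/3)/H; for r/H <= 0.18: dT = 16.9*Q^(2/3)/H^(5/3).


r/H = 7.369 / 2.952 = 2.4963
r/H > 0.18, so dT = 5.38*(Q/r)^(2/3)/H
Q/r = 32.895
(Q/r)^(2/3) = 10.266
dT = 5.38 * 10.266 / 2.952 = 18.711 K

18.711 K


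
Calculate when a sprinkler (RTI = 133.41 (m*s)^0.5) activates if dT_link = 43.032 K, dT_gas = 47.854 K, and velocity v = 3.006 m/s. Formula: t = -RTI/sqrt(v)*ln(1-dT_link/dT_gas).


dT_link/dT_gas = 0.89924
ln(1 - 0.89924) = -2.2950
t = -133.41 / sqrt(3.006) * -2.2950 = 176.59 s

176.59 s


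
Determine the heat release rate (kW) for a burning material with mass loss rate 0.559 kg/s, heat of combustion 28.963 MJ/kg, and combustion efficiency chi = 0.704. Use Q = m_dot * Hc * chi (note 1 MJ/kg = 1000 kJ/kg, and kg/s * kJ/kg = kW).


Hc = 28.963 MJ/kg = 28.963 * 1000 kJ/kg = 28963 kJ/kg
Q = 0.559 kg/s * 28963 kJ/kg * 0.704 = 11398 kW

11398 kW


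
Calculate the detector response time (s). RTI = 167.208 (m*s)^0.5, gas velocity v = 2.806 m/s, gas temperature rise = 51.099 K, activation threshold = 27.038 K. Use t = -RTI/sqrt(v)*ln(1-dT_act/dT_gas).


dT_act/dT_gas = 0.52913
ln(1 - 0.52913) = -0.75317
t = -167.208 / sqrt(2.806) * -0.75317 = 75.181 s

75.181 s


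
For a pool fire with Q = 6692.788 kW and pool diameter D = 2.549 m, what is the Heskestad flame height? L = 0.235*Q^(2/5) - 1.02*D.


Q^(2/5) = 33.903
0.235 * Q^(2/5) = 7.9673
1.02 * D = 2.6000
L = 5.3673 m

5.3673 m


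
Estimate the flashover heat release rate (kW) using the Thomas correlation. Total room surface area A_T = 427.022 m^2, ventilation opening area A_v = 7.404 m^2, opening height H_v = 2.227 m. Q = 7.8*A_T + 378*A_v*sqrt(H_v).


7.8*A_T = 3330.8
sqrt(H_v) = 1.4923
378*A_v*sqrt(H_v) = 4176.6
Q = 3330.8 + 4176.6 = 7507.3 kW

7507.3 kW


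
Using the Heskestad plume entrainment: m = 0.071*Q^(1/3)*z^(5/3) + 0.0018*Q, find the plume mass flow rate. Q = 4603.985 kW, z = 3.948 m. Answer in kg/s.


Q^(1/3) = 16.636
z^(5/3) = 9.8619
First term = 0.071 * 16.636 * 9.8619 = 11.648
Second term = 0.0018 * 4603.985 = 8.2872
m = 19.936 kg/s

19.936 kg/s


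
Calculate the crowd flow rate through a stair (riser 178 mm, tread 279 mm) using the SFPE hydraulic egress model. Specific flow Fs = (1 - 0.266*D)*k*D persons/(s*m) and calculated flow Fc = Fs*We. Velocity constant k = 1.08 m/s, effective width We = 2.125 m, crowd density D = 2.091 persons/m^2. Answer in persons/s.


1 - 0.266*D = 1 - 0.266*2.091 = 0.44379
Fs = 0.44379 * 1.08 * 2.091 = 1.0022 persons/(s*m)
Fc = 1.0022 * 2.125 = 2.1297 persons/s

2.1297 persons/s


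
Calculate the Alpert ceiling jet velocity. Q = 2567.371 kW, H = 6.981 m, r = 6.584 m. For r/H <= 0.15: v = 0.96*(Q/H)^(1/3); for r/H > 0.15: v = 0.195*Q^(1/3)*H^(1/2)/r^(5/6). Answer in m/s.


r/H = 6.584 / 6.981 = 0.94313
r/H > 0.15, so v = 0.195*Q^(1/3)*H^(1/2)/r^(5/6)
Q^(1/3) = 13.693
H^(1/2) = 2.6422
r^(5/6) = 4.8092
v = 0.195 * 13.693 * 2.6422 / 4.8092 = 1.4669 m/s

1.4669 m/s


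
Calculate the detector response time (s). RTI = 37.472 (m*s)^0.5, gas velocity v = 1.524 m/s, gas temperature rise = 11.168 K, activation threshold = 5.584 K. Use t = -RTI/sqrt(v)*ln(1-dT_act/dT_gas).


dT_act/dT_gas = 0.5
ln(1 - 0.5) = -0.69315
t = -37.472 / sqrt(1.524) * -0.69315 = 21.040 s

21.040 s


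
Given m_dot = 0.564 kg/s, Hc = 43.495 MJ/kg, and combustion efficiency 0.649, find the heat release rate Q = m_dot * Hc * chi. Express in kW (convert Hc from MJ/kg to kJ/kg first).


Hc = 43.495 MJ/kg = 43.495 * 1000 kJ/kg = 43495 kJ/kg
Q = 0.564 kg/s * 43495 kJ/kg * 0.649 = 15921 kW

15921 kW


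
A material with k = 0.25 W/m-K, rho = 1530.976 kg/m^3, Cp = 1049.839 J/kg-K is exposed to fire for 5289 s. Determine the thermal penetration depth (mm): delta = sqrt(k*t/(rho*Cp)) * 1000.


alpha = 0.25 / (1530.976 * 1049.839) = 1.5554e-07 m^2/s
alpha * t = 0.00082266
delta = sqrt(0.00082266) * 1000 = 28.682 mm

28.682 mm


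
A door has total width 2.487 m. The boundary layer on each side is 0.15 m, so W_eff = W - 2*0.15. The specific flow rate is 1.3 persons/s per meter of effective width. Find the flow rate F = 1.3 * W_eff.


W_eff = 2.487 - 0.30 = 2.187 m
F = 1.3 * 2.187 = 2.8431 persons/s

2.8431 persons/s


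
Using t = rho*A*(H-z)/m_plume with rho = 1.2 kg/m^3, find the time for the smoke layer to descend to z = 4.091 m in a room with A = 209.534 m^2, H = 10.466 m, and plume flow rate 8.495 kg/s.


H - z = 6.375 m
t = 1.2 * 209.534 * 6.375 / 8.495 = 188.69 s

188.69 s


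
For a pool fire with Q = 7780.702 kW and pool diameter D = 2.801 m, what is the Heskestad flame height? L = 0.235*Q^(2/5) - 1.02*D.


Q^(2/5) = 36.009
0.235 * Q^(2/5) = 8.4620
1.02 * D = 2.8570
L = 5.6050 m

5.6050 m


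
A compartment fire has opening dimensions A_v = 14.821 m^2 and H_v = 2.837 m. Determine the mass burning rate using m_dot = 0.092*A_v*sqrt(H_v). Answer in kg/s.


sqrt(H_v) = 1.6843
m_dot = 0.092 * 14.821 * 1.6843 = 2.2967 kg/s

2.2967 kg/s


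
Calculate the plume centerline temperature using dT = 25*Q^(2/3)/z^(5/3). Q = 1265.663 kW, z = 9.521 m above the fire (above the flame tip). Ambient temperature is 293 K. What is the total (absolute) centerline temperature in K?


Q^(2/3) = 117.01
z^(5/3) = 42.770
dT = 25 * 117.01 / 42.770 = 68.393 K
T = 293 + 68.393 = 361.39 K

361.39 K


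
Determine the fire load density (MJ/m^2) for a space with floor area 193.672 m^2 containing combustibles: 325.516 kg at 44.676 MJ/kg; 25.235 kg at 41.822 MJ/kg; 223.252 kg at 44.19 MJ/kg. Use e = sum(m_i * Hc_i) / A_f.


Total energy = 325.516*44.676 + 25.235*41.822 + 223.252*44.19
= 14542.75 + 1055.378 + 9865.506
= 25463.64 MJ
e = 25463.64 / 193.672 = 131.48 MJ/m^2

131.48 MJ/m^2


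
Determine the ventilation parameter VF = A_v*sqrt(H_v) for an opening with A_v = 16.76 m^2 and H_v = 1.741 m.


sqrt(H_v) = 1.3195
VF = 16.76 * 1.3195 = 22.114 m^(5/2)

22.114 m^(5/2)


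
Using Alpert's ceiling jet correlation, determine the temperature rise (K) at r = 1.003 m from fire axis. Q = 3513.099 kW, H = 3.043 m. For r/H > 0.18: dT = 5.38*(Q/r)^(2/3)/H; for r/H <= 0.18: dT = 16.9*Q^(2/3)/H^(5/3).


r/H = 1.003 / 3.043 = 0.32961
r/H > 0.18, so dT = 5.38*(Q/r)^(2/3)/H
Q/r = 3502.6
(Q/r)^(2/3) = 230.64
dT = 5.38 * 230.64 / 3.043 = 407.76 K

407.76 K


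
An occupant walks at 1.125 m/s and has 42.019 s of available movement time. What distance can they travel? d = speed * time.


d = 1.125 * 42.019 = 47.271 m

47.271 m


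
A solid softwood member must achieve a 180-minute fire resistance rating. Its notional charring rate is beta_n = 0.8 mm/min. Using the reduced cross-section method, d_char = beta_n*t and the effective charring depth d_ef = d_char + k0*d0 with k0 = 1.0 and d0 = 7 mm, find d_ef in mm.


d_char = 0.8 * 180 = 144 mm
d_ef = 144 + 1.0*7 = 151 mm

151 mm


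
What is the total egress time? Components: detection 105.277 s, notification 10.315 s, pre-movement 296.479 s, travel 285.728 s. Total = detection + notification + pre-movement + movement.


Total = 105.277 + 10.315 + 296.479 + 285.728 = 697.799 s

697.799 s


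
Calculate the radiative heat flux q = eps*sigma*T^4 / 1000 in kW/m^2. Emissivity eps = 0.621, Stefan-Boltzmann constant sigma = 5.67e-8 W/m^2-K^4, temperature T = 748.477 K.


T^4 = 3.1384e+11
q = 0.621 * 5.67e-8 * 3.1384e+11 / 1000 = 11.051 kW/m^2

11.051 kW/m^2


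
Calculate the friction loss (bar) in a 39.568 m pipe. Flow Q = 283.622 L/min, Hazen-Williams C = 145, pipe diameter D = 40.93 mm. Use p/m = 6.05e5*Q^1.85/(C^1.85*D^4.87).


Q^1.85 = 34480
C^1.85 = 9966.2
D^4.87 = 7.0900e+07
p/m = 0.029522 bar/m
p_total = 0.029522 * 39.568 = 1.1681 bar

1.1681 bar


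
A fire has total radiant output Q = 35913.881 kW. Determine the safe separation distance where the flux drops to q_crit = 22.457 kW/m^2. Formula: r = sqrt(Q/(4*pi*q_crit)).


4*pi*q_crit = 282.20
Q/(4*pi*q_crit) = 127.26
r = sqrt(127.26) = 11.281 m

11.281 m


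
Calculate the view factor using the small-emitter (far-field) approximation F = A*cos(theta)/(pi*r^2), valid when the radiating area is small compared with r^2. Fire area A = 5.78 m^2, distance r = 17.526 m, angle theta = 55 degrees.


cos(55 deg) = 0.57358
pi*r^2 = 964.97
F = 5.78 * 0.57358 / 964.97 = 0.0034356

0.0034356


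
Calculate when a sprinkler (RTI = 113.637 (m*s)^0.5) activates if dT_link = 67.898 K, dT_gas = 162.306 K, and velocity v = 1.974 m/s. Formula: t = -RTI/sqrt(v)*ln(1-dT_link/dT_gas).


dT_link/dT_gas = 0.41833
ln(1 - 0.41833) = -0.54186
t = -113.637 / sqrt(1.974) * -0.54186 = 43.826 s

43.826 s


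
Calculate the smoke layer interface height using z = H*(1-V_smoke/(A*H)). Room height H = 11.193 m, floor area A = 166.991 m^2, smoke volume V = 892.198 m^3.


V/(A*H) = 0.47733
1 - 0.47733 = 0.52267
z = 11.193 * 0.52267 = 5.8502 m

5.8502 m


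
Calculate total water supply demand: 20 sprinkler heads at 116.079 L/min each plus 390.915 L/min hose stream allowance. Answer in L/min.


Sprinkler demand = 20 * 116.079 = 2321.58 L/min
Total = 2321.58 + 390.915 = 2712.495 L/min

2712.495 L/min


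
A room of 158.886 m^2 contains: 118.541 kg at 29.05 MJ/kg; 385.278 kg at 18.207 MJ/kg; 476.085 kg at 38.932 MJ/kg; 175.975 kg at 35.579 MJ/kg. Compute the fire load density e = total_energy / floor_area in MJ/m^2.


Total energy = 118.541*29.05 + 385.278*18.207 + 476.085*38.932 + 175.975*35.579
= 3443.616 + 7014.757 + 18534.94 + 6261.015
= 35254.33 MJ
e = 35254.33 / 158.886 = 221.88 MJ/m^2

221.88 MJ/m^2


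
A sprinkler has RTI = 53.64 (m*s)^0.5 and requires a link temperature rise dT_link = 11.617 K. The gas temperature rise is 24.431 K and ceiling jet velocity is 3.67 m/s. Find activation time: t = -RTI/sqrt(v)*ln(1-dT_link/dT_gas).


dT_link/dT_gas = 0.47550
ln(1 - 0.47550) = -0.64531
t = -53.64 / sqrt(3.67) * -0.64531 = 18.069 s

18.069 s


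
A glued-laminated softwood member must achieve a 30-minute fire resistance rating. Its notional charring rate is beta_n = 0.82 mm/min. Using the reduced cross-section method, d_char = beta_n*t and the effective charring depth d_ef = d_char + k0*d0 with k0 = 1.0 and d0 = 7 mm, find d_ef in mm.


d_char = 0.82 * 30 = 24.6 mm
d_ef = 24.6 + 1.0*7 = 31.6 mm

31.6 mm


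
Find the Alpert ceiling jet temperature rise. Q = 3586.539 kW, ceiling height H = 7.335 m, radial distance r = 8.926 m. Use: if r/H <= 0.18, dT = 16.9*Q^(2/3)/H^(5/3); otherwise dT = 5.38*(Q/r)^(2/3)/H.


r/H = 8.926 / 7.335 = 1.2169
r/H > 0.18, so dT = 5.38*(Q/r)^(2/3)/H
Q/r = 401.81
(Q/r)^(2/3) = 54.452
dT = 5.38 * 54.452 / 7.335 = 39.939 K

39.939 K


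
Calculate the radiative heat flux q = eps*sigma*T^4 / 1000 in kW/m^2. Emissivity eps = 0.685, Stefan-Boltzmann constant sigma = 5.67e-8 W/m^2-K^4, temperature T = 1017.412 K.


T^4 = 1.0715e+12
q = 0.685 * 5.67e-8 * 1.0715e+12 / 1000 = 41.616 kW/m^2

41.616 kW/m^2


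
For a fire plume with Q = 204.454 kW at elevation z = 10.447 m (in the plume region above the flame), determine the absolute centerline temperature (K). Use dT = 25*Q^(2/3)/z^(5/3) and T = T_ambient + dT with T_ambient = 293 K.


Q^(2/3) = 34.705
z^(5/3) = 49.925
dT = 25 * 34.705 / 49.925 = 17.379 K
T = 293 + 17.379 = 310.38 K

310.38 K


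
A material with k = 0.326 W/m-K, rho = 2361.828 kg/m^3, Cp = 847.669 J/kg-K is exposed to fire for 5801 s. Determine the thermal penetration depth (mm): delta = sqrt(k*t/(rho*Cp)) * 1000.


alpha = 0.326 / (2361.828 * 847.669) = 1.6283e-07 m^2/s
alpha * t = 0.00094460
delta = sqrt(0.00094460) * 1000 = 30.734 mm

30.734 mm


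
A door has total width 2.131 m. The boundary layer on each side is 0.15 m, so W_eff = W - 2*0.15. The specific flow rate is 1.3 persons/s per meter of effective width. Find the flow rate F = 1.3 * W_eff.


W_eff = 2.131 - 0.30 = 1.831 m
F = 1.3 * 1.831 = 2.3803 persons/s

2.3803 persons/s


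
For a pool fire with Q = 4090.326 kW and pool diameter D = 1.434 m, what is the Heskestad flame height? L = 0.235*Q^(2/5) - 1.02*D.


Q^(2/5) = 27.842
0.235 * Q^(2/5) = 6.5429
1.02 * D = 1.4627
L = 5.0802 m

5.0802 m


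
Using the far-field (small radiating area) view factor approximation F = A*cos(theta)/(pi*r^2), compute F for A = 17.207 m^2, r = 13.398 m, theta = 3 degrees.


cos(3 deg) = 0.99863
pi*r^2 = 563.94
F = 17.207 * 0.99863 / 563.94 = 0.030471

0.030471


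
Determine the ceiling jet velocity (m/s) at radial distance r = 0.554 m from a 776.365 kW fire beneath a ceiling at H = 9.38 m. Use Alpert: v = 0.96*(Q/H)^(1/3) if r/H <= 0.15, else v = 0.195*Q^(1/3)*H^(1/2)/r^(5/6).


r/H = 0.554 / 9.38 = 0.059062
r/H <= 0.15, so v = 0.96*(Q/H)^(1/3)
Q/H = 82.768
(Q/H)^(1/3) = 4.3580
v = 0.96 * 4.3580 = 4.1837 m/s

4.1837 m/s


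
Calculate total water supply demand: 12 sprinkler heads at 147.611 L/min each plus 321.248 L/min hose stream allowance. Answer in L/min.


Sprinkler demand = 12 * 147.611 = 1771.332 L/min
Total = 1771.332 + 321.248 = 2092.58 L/min

2092.58 L/min


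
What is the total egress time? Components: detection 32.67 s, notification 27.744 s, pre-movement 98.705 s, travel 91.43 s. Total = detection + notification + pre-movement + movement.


Total = 32.67 + 27.744 + 98.705 + 91.43 = 250.549 s

250.549 s


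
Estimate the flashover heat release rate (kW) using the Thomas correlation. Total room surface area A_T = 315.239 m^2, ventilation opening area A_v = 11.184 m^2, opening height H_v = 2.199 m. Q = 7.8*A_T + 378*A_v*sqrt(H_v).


7.8*A_T = 2458.9
sqrt(H_v) = 1.4829
378*A_v*sqrt(H_v) = 6269.0
Q = 2458.9 + 6269.0 = 8727.9 kW

8727.9 kW


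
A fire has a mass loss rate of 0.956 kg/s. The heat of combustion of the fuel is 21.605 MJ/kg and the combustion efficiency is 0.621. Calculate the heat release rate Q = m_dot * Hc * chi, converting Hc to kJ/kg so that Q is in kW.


Hc = 21.605 MJ/kg = 21.605 * 1000 kJ/kg = 21605 kJ/kg
Q = 0.956 kg/s * 21605 kJ/kg * 0.621 = 12826 kW

12826 kW


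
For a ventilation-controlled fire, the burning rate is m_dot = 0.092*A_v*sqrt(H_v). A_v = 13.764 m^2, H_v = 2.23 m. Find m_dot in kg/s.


sqrt(H_v) = 1.4933
m_dot = 0.092 * 13.764 * 1.4933 = 1.8910 kg/s

1.8910 kg/s


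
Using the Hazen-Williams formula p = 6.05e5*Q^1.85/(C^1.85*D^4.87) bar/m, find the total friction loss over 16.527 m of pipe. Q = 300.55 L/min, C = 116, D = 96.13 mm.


Q^1.85 = 38384
C^1.85 = 6595.5
D^4.87 = 4.5344e+09
p/m = 0.00077648 bar/m
p_total = 0.00077648 * 16.527 = 0.012833 bar

0.012833 bar


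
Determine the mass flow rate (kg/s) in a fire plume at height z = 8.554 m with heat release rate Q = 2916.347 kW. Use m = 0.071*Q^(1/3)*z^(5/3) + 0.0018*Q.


Q^(1/3) = 14.287
z^(5/3) = 35.778
First term = 0.071 * 14.287 * 35.778 = 36.293
Second term = 0.0018 * 2916.347 = 5.2494
m = 41.542 kg/s

41.542 kg/s


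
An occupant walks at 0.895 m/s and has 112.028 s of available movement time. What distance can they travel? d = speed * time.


d = 0.895 * 112.028 = 100.27 m

100.27 m


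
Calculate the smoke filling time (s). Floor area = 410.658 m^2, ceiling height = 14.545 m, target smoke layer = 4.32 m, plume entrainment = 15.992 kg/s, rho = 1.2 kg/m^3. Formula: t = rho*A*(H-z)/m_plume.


H - z = 10.225 m
t = 1.2 * 410.658 * 10.225 / 15.992 = 315.08 s

315.08 s


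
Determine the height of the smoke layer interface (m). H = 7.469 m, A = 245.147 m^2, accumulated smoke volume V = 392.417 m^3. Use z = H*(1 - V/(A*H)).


V/(A*H) = 0.21432
1 - 0.21432 = 0.78568
z = 7.469 * 0.78568 = 5.8683 m

5.8683 m


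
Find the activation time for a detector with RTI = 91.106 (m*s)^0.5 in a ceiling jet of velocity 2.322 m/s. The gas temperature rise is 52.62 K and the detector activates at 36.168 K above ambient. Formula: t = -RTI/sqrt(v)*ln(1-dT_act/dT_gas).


dT_act/dT_gas = 0.68734
ln(1 - 0.68734) = -1.1626
t = -91.106 / sqrt(2.322) * -1.1626 = 69.513 s

69.513 s


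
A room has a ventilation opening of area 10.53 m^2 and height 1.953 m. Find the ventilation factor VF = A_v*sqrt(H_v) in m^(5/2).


sqrt(H_v) = 1.3975
VF = 10.53 * 1.3975 = 14.716 m^(5/2)

14.716 m^(5/2)


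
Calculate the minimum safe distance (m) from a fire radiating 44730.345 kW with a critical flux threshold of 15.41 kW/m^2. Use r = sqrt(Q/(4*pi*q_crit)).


4*pi*q_crit = 193.65
Q/(4*pi*q_crit) = 230.99
r = sqrt(230.99) = 15.198 m

15.198 m


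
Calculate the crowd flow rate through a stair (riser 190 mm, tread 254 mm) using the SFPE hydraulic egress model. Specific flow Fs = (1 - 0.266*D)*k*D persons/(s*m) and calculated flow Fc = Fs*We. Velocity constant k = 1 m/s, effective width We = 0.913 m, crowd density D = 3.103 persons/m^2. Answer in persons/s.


1 - 0.266*D = 1 - 0.266*3.103 = 0.17460
Fs = 0.17460 * 1 * 3.103 = 0.54179 persons/(s*m)
Fc = 0.54179 * 0.913 = 0.49465 persons/s

0.49465 persons/s


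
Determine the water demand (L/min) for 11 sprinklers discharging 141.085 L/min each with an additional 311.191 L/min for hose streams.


Sprinkler demand = 11 * 141.085 = 1551.935 L/min
Total = 1551.935 + 311.191 = 1863.126 L/min

1863.126 L/min


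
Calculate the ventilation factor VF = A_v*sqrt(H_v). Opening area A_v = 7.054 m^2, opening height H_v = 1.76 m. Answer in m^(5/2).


sqrt(H_v) = 1.3266
VF = 7.054 * 1.3266 = 9.3582 m^(5/2)

9.3582 m^(5/2)


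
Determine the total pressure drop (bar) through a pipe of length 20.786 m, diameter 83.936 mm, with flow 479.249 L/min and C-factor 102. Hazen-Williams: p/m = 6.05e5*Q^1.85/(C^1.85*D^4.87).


Q^1.85 = 90999
C^1.85 = 5198.9
D^4.87 = 2.3422e+09
p/m = 0.0045212 bar/m
p_total = 0.0045212 * 20.786 = 0.093978 bar

0.093978 bar


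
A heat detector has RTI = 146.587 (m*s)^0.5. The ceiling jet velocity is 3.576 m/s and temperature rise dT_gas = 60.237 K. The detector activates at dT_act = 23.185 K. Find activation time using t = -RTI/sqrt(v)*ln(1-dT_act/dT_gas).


dT_act/dT_gas = 0.38490
ln(1 - 0.38490) = -0.48596
t = -146.587 / sqrt(3.576) * -0.48596 = 37.670 s

37.670 s


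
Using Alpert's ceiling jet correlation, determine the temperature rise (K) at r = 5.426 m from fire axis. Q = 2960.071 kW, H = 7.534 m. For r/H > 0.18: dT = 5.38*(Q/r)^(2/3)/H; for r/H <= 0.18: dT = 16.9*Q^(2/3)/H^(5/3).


r/H = 5.426 / 7.534 = 0.72020
r/H > 0.18, so dT = 5.38*(Q/r)^(2/3)/H
Q/r = 545.53
(Q/r)^(2/3) = 66.765
dT = 5.38 * 66.765 / 7.534 = 47.677 K

47.677 K


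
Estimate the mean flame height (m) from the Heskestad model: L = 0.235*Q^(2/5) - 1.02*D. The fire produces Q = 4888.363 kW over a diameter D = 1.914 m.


Q^(2/5) = 29.900
0.235 * Q^(2/5) = 7.0264
1.02 * D = 1.9523
L = 5.0741 m

5.0741 m


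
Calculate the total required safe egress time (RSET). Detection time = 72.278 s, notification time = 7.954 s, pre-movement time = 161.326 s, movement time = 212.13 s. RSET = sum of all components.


Total = 72.278 + 7.954 + 161.326 + 212.13 = 453.688 s

453.688 s


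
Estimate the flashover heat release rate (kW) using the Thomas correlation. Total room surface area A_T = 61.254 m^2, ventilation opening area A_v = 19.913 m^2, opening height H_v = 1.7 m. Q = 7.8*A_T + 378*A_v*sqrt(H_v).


7.8*A_T = 477.78
sqrt(H_v) = 1.3038
378*A_v*sqrt(H_v) = 9814.2
Q = 477.78 + 9814.2 = 10292 kW

10292 kW


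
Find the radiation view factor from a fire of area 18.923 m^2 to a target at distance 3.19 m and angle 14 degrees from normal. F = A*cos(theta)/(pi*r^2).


cos(14 deg) = 0.97030
pi*r^2 = 31.969
F = 18.923 * 0.97030 / 31.969 = 0.57433

0.57433


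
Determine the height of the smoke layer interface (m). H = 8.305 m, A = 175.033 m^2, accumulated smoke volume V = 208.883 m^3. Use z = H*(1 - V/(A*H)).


V/(A*H) = 0.14370
1 - 0.14370 = 0.85630
z = 8.305 * 0.85630 = 7.1116 m

7.1116 m


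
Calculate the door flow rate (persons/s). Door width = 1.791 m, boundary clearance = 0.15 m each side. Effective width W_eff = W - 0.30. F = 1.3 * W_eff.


W_eff = 1.791 - 0.30 = 1.491 m
F = 1.3 * 1.491 = 1.9383 persons/s

1.9383 persons/s


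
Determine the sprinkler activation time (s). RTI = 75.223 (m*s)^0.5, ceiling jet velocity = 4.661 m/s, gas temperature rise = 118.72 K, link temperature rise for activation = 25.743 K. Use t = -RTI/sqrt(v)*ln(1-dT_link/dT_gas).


dT_link/dT_gas = 0.21684
ln(1 - 0.21684) = -0.24442
t = -75.223 / sqrt(4.661) * -0.24442 = 8.5161 s

8.5161 s


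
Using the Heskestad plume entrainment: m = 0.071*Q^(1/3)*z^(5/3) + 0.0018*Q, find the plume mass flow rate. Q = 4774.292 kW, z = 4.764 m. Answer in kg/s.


Q^(1/3) = 16.838
z^(5/3) = 13.488
First term = 0.071 * 16.838 * 13.488 = 16.126
Second term = 0.0018 * 4774.292 = 8.5937
m = 24.719 kg/s

24.719 kg/s


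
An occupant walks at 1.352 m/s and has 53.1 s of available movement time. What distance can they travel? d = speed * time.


d = 1.352 * 53.1 = 71.791 m

71.791 m


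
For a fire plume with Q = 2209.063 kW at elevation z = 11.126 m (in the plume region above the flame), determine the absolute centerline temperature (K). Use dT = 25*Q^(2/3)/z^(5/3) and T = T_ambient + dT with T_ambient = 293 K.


Q^(2/3) = 169.62
z^(5/3) = 55.450
dT = 25 * 169.62 / 55.450 = 76.474 K
T = 293 + 76.474 = 369.47 K

369.47 K


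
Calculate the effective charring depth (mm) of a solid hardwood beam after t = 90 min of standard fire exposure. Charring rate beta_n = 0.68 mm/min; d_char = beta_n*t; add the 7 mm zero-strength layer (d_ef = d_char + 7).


d_char = 0.68 * 90 = 61.2 mm
d_ef = 61.2 + 1.0*7 = 68.2 mm

68.2 mm


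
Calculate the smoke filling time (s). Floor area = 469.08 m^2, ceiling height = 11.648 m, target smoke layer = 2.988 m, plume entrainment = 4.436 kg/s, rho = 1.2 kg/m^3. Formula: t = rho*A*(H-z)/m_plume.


H - z = 8.66 m
t = 1.2 * 469.08 * 8.66 / 4.436 = 1098.9 s

1098.9 s
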